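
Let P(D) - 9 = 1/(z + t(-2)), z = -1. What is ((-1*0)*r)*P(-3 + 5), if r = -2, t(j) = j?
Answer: 0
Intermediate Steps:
P(D) = 26/3 (P(D) = 9 + 1/(-1 - 2) = 9 + 1/(-3) = 9 - ⅓ = 26/3)
((-1*0)*r)*P(-3 + 5) = (-1*0*(-2))*(26/3) = (0*(-2))*(26/3) = 0*(26/3) = 0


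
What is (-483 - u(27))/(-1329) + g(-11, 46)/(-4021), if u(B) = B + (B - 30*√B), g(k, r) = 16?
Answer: 712671/1781303 - 30*√3/443 ≈ 0.28279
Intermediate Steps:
u(B) = -30*√B + 2*B
(-483 - u(27))/(-1329) + g(-11, 46)/(-4021) = (-483 - (-90*√3 + 2*27))/(-1329) + 16/(-4021) = (-483 - (-90*√3 + 54))*(-1/1329) + 16*(-1/4021) = (-483 - (-90*√3 + 54))*(-1/1329) - 16/4021 = (-483 - (54 - 90*√3))*(-1/1329) - 16/4021 = (-483 + (-54 + 90*√3))*(-1/1329) - 16/4021 = (-537 + 90*√3)*(-1/1329) - 16/4021 = (179/443 - 30*√3/443) - 16/4021 = 712671/1781303 - 30*√3/443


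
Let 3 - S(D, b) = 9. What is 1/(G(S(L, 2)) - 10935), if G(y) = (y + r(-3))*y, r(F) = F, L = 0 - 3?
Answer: -1/10881 ≈ -9.1903e-5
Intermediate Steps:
L = -3
S(D, b) = -6 (S(D, b) = 3 - 1*9 = 3 - 9 = -6)
G(y) = y*(-3 + y) (G(y) = (y - 3)*y = (-3 + y)*y = y*(-3 + y))
1/(G(S(L, 2)) - 10935) = 1/(-6*(-3 - 6) - 10935) = 1/(-6*(-9) - 10935) = 1/(54 - 10935) = 1/(-10881) = -1/10881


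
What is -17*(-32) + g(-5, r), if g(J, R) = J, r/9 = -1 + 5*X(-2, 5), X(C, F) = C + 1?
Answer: 539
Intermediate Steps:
X(C, F) = 1 + C
r = -54 (r = 9*(-1 + 5*(1 - 2)) = 9*(-1 + 5*(-1)) = 9*(-1 - 5) = 9*(-6) = -54)
-17*(-32) + g(-5, r) = -17*(-32) - 5 = 544 - 5 = 539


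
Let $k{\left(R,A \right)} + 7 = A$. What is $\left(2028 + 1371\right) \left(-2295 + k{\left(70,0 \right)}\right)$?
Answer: $-7824498$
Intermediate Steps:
$k{\left(R,A \right)} = -7 + A$
$\left(2028 + 1371\right) \left(-2295 + k{\left(70,0 \right)}\right) = \left(2028 + 1371\right) \left(-2295 + \left(-7 + 0\right)\right) = 3399 \left(-2295 - 7\right) = 3399 \left(-2302\right) = -7824498$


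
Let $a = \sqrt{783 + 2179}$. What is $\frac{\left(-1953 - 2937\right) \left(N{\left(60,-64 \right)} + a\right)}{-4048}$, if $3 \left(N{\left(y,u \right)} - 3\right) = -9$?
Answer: $\frac{2445 \sqrt{2962}}{2024} \approx 65.745$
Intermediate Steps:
$N{\left(y,u \right)} = 0$ ($N{\left(y,u \right)} = 3 + \frac{1}{3} \left(-9\right) = 3 - 3 = 0$)
$a = \sqrt{2962} \approx 54.424$
$\frac{\left(-1953 - 2937\right) \left(N{\left(60,-64 \right)} + a\right)}{-4048} = \frac{\left(-1953 - 2937\right) \left(0 + \sqrt{2962}\right)}{-4048} = - 4890 \sqrt{2962} \left(- \frac{1}{4048}\right) = \frac{2445 \sqrt{2962}}{2024}$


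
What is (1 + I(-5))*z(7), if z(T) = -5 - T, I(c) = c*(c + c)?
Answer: -612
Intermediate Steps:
I(c) = 2*c² (I(c) = c*(2*c) = 2*c²)
(1 + I(-5))*z(7) = (1 + 2*(-5)²)*(-5 - 1*7) = (1 + 2*25)*(-5 - 7) = (1 + 50)*(-12) = 51*(-12) = -612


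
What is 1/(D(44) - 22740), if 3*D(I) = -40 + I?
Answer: -3/68216 ≈ -4.3978e-5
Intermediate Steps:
D(I) = -40/3 + I/3 (D(I) = (-40 + I)/3 = -40/3 + I/3)
1/(D(44) - 22740) = 1/((-40/3 + (1/3)*44) - 22740) = 1/((-40/3 + 44/3) - 22740) = 1/(4/3 - 22740) = 1/(-68216/3) = -3/68216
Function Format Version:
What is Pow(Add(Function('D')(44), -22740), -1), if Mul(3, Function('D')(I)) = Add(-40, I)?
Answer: Rational(-3, 68216) ≈ -4.3978e-5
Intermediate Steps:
Function('D')(I) = Add(Rational(-40, 3), Mul(Rational(1, 3), I)) (Function('D')(I) = Mul(Rational(1, 3), Add(-40, I)) = Add(Rational(-40, 3), Mul(Rational(1, 3), I)))
Pow(Add(Function('D')(44), -22740), -1) = Pow(Add(Add(Rational(-40, 3), Mul(Rational(1, 3), 44)), -22740), -1) = Pow(Add(Add(Rational(-40, 3), Rational(44, 3)), -22740), -1) = Pow(Add(Rational(4, 3), -22740), -1) = Pow(Rational(-68216, 3), -1) = Rational(-3, 68216)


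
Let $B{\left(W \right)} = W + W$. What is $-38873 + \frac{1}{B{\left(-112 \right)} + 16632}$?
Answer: $- \frac{637828183}{16408} \approx -38873.0$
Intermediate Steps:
$B{\left(W \right)} = 2 W$
$-38873 + \frac{1}{B{\left(-112 \right)} + 16632} = -38873 + \frac{1}{2 \left(-112\right) + 16632} = -38873 + \frac{1}{-224 + 16632} = -38873 + \frac{1}{16408} = - \frac{637828183}{16408}$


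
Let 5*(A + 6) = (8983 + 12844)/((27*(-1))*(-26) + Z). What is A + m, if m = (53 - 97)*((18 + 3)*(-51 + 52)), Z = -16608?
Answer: -73984727/79530 ≈ -930.27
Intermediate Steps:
A = -499007/79530 (A = -6 + ((8983 + 12844)/((27*(-1))*(-26) - 16608))/5 = -6 + (21827/(-27*(-26) - 16608))/5 = -6 + (21827/(702 - 16608))/5 = -6 + (21827/(-15906))/5 = -6 + (21827*(-1/15906))/5 = -6 + (⅕)*(-21827/15906) = -6 - 21827/79530 = -499007/79530 ≈ -6.2745)
m = -924 ≈ -924.00
A + m = -499007/79530 - 924 = -73984727/79530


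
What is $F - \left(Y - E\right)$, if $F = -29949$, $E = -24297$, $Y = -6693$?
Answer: $-47553$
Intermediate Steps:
$F - \left(Y - E\right) = -29949 - \left(-6693 - -24297\right) = -29949 - \left(-6693 + 24297\right) = -29949 - 17604 = -47553$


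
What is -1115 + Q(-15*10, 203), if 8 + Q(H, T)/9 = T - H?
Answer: 1990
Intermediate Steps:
Q(H, T) = -72 - 9*H + 9*T (Q(H, T) = -72 + 9*(T - H) = -72 + (-9*H + 9*T) = -72 - 9*H + 9*T)
-1115 + Q(-15*10, 203) = -1115 + (-72 - (-135)*10 + 9*203) = -1115 + (-72 - 9*(-150) + 1827) = -1115 + (-72 + 1350 + 1827) = -1115 + 3105 = 1990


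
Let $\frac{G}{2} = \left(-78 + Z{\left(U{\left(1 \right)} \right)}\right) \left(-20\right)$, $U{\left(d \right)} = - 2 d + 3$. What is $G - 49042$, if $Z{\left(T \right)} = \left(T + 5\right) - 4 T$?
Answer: $-46002$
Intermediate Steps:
$U{\left(d \right)} = 3 - 2 d$
$Z{\left(T \right)} = 5 - 3 T$ ($Z{\left(T \right)} = \left(5 + T\right) - 4 T = 5 - 3 T$)
$G = 3040$ ($G = 2 \left(-78 + \left(5 - 3 \left(3 - 2\right)\right)\right) \left(-20\right) = 2 \left(-78 + \left(5 - 3\right)\right) \left(-20\right) = 2 \left(-78 + 2\right) \left(-20\right) = 2 \left(\left(-76\right) \left(-20\right)\right) = 2 \cdot 1520 = 3040$)
$G - 49042 = 3040 - 49042 = -46002$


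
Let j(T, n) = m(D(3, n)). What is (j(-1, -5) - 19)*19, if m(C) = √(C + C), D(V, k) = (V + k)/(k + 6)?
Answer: -361 + 38*I ≈ -361.0 + 38.0*I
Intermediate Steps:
D(V, k) = (V + k)/(6 + k)
m(C) = √2*√C (m(C) = √(2*C) = √2*√C)
j(T, n) = √2*√((3 + n)/(6 + n))
(j(-1, -5) - 19)*19 = (√2*√((3 - 5)/(6 - 5)) - 19)*19 = (√2*√(-2/1) - 19)*19 = (√2*√(1*(-2)) - 19)*19 = (√2*√(-2) - 19)*19 = (√2*(I*√2) - 19)*19 = (2*I - 19)*19 = (-19 + 2*I)*19 = -361 + 38*I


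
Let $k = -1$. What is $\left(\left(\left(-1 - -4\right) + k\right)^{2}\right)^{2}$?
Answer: $16$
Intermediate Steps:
$\left(\left(\left(-1 - -4\right) + k\right)^{2}\right)^{2} = \left(\left(\left(-1 - -4\right) - 1\right)^{2}\right)^{2} = \left(\left(\left(-1 + 4\right) - 1\right)^{2}\right)^{2} = \left(\left(3 - 1\right)^{2}\right)^{2} = \left(2^{2}\right)^{2} = 4^{2} = 16$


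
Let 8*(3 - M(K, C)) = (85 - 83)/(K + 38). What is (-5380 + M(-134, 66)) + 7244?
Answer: 716929/384 ≈ 1867.0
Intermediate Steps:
M(K, C) = 3 - 1/(4*(38 + K)) (M(K, C) = 3 - (85 - 83)/(8*(K + 38)) = 3 - 1/(4*(38 + K)))
(-5380 + M(-134, 66)) + 7244 = (-5380 + (455 + 12*(-134))/(4*(38 - 134))) + 7244 = (-5380 + (¼)*(455 - 1608)/(-96)) + 7244 = (-5380 + (¼)*(-1/96)*(-1153)) + 7244 = (-5380 + 1153/384) + 7244 = -2064767/384 + 7244 = 716929/384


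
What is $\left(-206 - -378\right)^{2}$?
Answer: $29584$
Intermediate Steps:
$\left(-206 - -378\right)^{2} = \left(-206 + 378\right)^{2} = 172^{2} = 29584$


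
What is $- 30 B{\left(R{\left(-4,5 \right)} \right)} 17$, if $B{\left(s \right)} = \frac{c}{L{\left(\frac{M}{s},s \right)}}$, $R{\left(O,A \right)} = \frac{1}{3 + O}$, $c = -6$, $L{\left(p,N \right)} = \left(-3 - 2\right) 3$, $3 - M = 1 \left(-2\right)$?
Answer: $-204$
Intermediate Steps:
$M = 5$ ($M = 3 - 1 \left(-2\right) = 3 - -2 = 3 + 2 = 5$)
$L{\left(p,N \right)} = -15$ ($L{\left(p,N \right)} = \left(-5\right) 3 = -15$)
$B{\left(s \right)} = \frac{2}{5}$ ($B{\left(s \right)} = - \frac{6}{-15} = \left(-6\right) \left(- \frac{1}{15}\right) = \frac{2}{5}$)
$- 30 B{\left(R{\left(-4,5 \right)} \right)} 17 = \left(-30\right) \frac{2}{5} \cdot 17 = \left(-12\right) 17 = -204$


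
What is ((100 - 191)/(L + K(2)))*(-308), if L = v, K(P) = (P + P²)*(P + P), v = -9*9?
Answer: -28028/57 ≈ -491.72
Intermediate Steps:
v = -81
K(P) = 2*P*(P + P²) (K(P) = (P + P²)*(2*P) = 2*P*(P + P²))
L = -81
((100 - 191)/(L + K(2)))*(-308) = ((100 - 191)/(-81 + 2*2²*(1 + 2)))*(-308) = -91/(-81 + 2*4*3)*(-308) = -91/(-81 + 24)*(-308) = -91/(-57)*(-308) = -91*(-1/57)*(-308) = (91/57)*(-308) = -28028/57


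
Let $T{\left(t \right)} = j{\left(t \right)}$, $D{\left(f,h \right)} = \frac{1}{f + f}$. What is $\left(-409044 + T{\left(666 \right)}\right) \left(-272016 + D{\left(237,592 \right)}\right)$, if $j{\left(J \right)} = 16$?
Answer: $\frac{26369131821662}{237} \approx 1.1126 \cdot 10^{11}$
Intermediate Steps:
$D{\left(f,h \right)} = \frac{1}{2 f}$
$T{\left(t \right)} = 16$
$\left(-409044 + T{\left(666 \right)}\right) \left(-272016 + D{\left(237,592 \right)}\right) = \left(-409044 + 16\right) \left(-272016 + \frac{1}{2 \cdot 237}\right) = - 409028 \left(-272016 + \frac{1}{2} \cdot \frac{1}{237}\right) = - 409028 \left(-272016 + \frac{1}{474}\right) = \left(-409028\right) \left(- \frac{128935583}{474}\right) = \frac{26369131821662}{237}$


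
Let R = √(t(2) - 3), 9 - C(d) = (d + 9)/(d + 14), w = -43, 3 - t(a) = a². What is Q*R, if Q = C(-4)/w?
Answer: -17*I/43 ≈ -0.39535*I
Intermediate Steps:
t(a) = 3 - a²
C(d) = 9 - (9 + d)/(14 + d) (C(d) = 9 - (d + 9)/(d + 14) = 9 - (9 + d)/(14 + d))
Q = -17/86 (Q = ((117 + 8*(-4))/(14 - 4))/(-43) = ((117 - 32)/10)*(-1/43) = ((⅒)*85)*(-1/43) = (17/2)*(-1/43) = -17/86 ≈ -0.19767)
R = 2*I (R = √((3 - 1*2²) - 3) = √((3 - 1*4) - 3) = √((3 - 4) - 3) = √(-1 - 3) = √(-4) = 2*I ≈ 2.0*I)
Q*R = -17*I/43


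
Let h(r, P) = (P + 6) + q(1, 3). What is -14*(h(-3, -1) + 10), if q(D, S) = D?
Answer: -224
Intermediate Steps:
h(r, P) = 7 + P (h(r, P) = (P + 6) + 1 = (6 + P) + 1 = 7 + P)
-14*(h(-3, -1) + 10) = -14*((7 - 1) + 10) = -14*(6 + 10) = -14*16 = -224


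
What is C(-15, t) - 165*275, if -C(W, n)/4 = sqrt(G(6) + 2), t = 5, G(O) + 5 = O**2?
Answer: -45375 - 4*sqrt(33) ≈ -45398.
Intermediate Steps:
G(O) = -5 + O**2
C(W, n) = -4*sqrt(33) (C(W, n) = -4*sqrt((-5 + 6**2) + 2) = -4*sqrt((-5 + 36) + 2) = -4*sqrt(31 + 2) = -4*sqrt(33))
C(-15, t) - 165*275 = -4*sqrt(33) - 165*275 = -4*sqrt(33) - 45375 = -45375 - 4*sqrt(33)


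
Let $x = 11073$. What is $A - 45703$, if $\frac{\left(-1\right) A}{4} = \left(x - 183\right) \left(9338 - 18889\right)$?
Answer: $415995857$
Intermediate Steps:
$A = 416041560$ ($A = - 4 \left(11073 - 183\right) \left(9338 - 18889\right) = - 4 \cdot 10890 \left(-9551\right) = \left(-4\right) \left(-104010390\right) = 416041560$)
$A - 45703 = 416041560 - 45703 = 415995857$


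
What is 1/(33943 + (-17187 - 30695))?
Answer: -1/13939 ≈ -7.1741e-5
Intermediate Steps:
1/(33943 + (-17187 - 30695)) = 1/(33943 - 47882) = 1/(-13939) = -1/13939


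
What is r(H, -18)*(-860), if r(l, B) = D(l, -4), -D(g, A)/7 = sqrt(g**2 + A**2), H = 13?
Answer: 6020*sqrt(185) ≈ 81881.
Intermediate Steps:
D(g, A) = -7*sqrt(A**2 + g**2) (D(g, A) = -7*sqrt(g**2 + A**2) = -7*sqrt(A**2 + g**2))
r(l, B) = -7*sqrt(16 + l**2) (r(l, B) = -7*sqrt((-4)**2 + l**2) = -7*sqrt(16 + l**2))
r(H, -18)*(-860) = -7*sqrt(16 + 13**2)*(-860) = -7*sqrt(16 + 169)*(-860) = -7*sqrt(185)*(-860) = 6020*sqrt(185)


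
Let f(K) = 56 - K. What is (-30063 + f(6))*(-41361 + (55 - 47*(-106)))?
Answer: 1090192212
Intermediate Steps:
(-30063 + f(6))*(-41361 + (55 - 47*(-106))) = (-30063 + (56 - 1*6))*(-41361 + (55 - 47*(-106))) = (-30063 + (56 - 6))*(-41361 + (55 + 4982)) = (-30063 + 50)*(-41361 + 5037) = -30013*(-36324) = 1090192212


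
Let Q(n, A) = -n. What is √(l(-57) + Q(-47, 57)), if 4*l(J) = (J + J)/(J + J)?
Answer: 3*√21/2 ≈ 6.8739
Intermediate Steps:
l(J) = ¼ (l(J) = ((J + J)/(J + J))/4 = ((2*J)/((2*J)))/4 = ((2*J)*(1/(2*J)))/4 = (¼)*1 = ¼)
√(l(-57) + Q(-47, 57)) = √(¼ - 1*(-47)) = √(¼ + 47) = √(189/4) = 3*√21/2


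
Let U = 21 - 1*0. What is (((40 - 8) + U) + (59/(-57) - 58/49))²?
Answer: 20116316224/7800849 ≈ 2578.7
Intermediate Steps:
U = 21 (U = 21 + 0 = 21)
(((40 - 8) + U) + (59/(-57) - 58/49))² = (((40 - 8) + 21) + (59/(-57) - 58/49))² = ((32 + 21) + (59*(-1/57) - 58*1/49))² = (53 + (-59/57 - 58/49))² = (53 - 6197/2793)² = (141832/2793)² = 20116316224/7800849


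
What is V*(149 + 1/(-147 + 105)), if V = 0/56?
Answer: 0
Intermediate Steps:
V = 0 (V = 0*(1/56) = 0)
V*(149 + 1/(-147 + 105)) = 0*(149 + 1/(-147 + 105)) = 0*(149 + 1/(-42)) = 0*(149 - 1/42) = 0*(6257/42) = 0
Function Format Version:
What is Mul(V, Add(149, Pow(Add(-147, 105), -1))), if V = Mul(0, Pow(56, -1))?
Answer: 0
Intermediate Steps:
V = 0 (V = Mul(0, Rational(1, 56)) = 0)
Mul(V, Add(149, Pow(Add(-147, 105), -1))) = Mul(0, Add(149, Pow(Add(-147, 105), -1))) = Mul(0, Add(149, Pow(-42, -1))) = Mul(0, Add(149, Rational(-1, 42))) = Mul(0, Rational(6257, 42)) = 0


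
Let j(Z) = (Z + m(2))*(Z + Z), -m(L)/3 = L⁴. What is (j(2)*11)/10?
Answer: -1012/5 ≈ -202.40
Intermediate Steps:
m(L) = -3*L⁴
j(Z) = 2*Z*(-48 + Z) (j(Z) = (Z - 3*2⁴)*(Z + Z) = (Z - 3*16)*(2*Z) = (Z - 48)*(2*Z) = (-48 + Z)*(2*Z) = 2*Z*(-48 + Z))
(j(2)*11)/10 = ((2*2*(-48 + 2))*11)/10 = ((2*2*(-46))*11)*(⅒) = -184*11*(⅒) = -2024*⅒ = -1012/5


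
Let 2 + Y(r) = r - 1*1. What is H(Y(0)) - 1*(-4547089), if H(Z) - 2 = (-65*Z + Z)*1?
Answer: 4547283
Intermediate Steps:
Y(r) = -3 + r (Y(r) = -2 + (r - 1*1) = -2 + (r - 1) = -2 + (-1 + r) = -3 + r)
H(Z) = 2 - 64*Z (H(Z) = 2 + (-65*Z + Z)*1 = 2 - 64*Z*1 = 2 - 64*Z)
H(Y(0)) - 1*(-4547089) = (2 - 64*(-3 + 0)) - 1*(-4547089) = (2 - 64*(-3)) + 4547089 = (2 + 192) + 4547089 = 194 + 4547089 = 4547283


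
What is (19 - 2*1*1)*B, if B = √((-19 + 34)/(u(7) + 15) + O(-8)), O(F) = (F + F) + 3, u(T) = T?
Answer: 17*I*√5962/22 ≈ 59.665*I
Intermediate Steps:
O(F) = 3 + 2*F (O(F) = 2*F + 3 = 3 + 2*F)
B = I*√5962/22 (B = √((-19 + 34)/(7 + 15) + (3 + 2*(-8))) = √(15/22 + (3 - 16)) = √(15*(1/22) - 13) = √(15/22 - 13) = √(-271/22) = I*√5962/22 ≈ 3.5097*I)
(19 - 2*1*1)*B = (19 - 2*1*1)*(I*√5962/22) = (19 - 2*1)*(I*√5962/22) = (19 - 2)*(I*√5962/22) = 17*(I*√5962/22) = 17*I*√5962/22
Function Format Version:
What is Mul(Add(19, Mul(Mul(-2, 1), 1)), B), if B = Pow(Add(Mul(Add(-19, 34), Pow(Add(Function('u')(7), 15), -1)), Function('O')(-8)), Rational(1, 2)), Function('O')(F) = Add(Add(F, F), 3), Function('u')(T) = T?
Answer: Mul(Rational(17, 22), I, Pow(5962, Rational(1, 2))) ≈ Mul(59.665, I)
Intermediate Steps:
Function('O')(F) = Add(3, Mul(2, F)) (Function('O')(F) = Add(Mul(2, F), 3) = Add(3, Mul(2, F)))
B = Mul(Rational(1, 22), I, Pow(5962, Rational(1, 2))) (B = Pow(Add(Mul(Add(-19, 34), Pow(Add(7, 15), -1)), Add(3, Mul(2, -8))), Rational(1, 2)) = Pow(Add(Mul(15, Pow(22, -1)), Add(3, -16)), Rational(1, 2)) = Pow(Add(Mul(15, Rational(1, 22)), -13), Rational(1, 2)) = Pow(Add(Rational(15, 22), -13), Rational(1, 2)) = Pow(Rational(-271, 22), Rational(1, 2)) = Mul(Rational(1, 22), I, Pow(5962, Rational(1, 2))) ≈ Mul(3.5097, I))
Mul(Add(19, Mul(Mul(-2, 1), 1)), B) = Mul(Add(19, Mul(Mul(-2, 1), 1)), Mul(Rational(1, 22), I, Pow(5962, Rational(1, 2)))) = Mul(Add(19, Mul(-2, 1)), Mul(Rational(1, 22), I, Pow(5962, Rational(1, 2)))) = Mul(Add(19, -2), Mul(Rational(1, 22), I, Pow(5962, Rational(1, 2)))) = Mul(17, Mul(Rational(1, 22), I, Pow(5962, Rational(1, 2)))) = Mul(Rational(17, 22), I, Pow(5962, Rational(1, 2)))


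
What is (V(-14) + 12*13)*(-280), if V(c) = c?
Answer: -39760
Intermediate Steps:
(V(-14) + 12*13)*(-280) = (-14 + 12*13)*(-280) = (-14 + 156)*(-280) = 142*(-280) = -39760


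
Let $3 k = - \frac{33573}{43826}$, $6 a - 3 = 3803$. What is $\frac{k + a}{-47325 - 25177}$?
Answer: $- \frac{83367305}{9532417956} \approx -0.0087457$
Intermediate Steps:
$a = \frac{1903}{3}$ ($a = \frac{1}{2} + \frac{1}{6} \cdot 3803 = \frac{1}{2} + \frac{3803}{6} = \frac{1903}{3} \approx 634.33$)
$k = - \frac{11191}{43826}$ ($k = \frac{\left(-33573\right) \frac{1}{43826}}{3} = \frac{1}{3} \left(- \frac{33573}{43826}\right) = - \frac{11191}{43826} \approx -0.25535$)
$\frac{k + a}{-47325 - 25177} = \frac{- \frac{11191}{43826} + \frac{1903}{3}}{-47325 - 25177} = \frac{83367305}{131478 \left(-72502\right)} = \frac{83367305}{131478} \left(- \frac{1}{72502}\right) = - \frac{83367305}{9532417956}$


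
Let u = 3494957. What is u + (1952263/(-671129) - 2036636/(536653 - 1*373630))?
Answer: 7803667007214374/2232846183 ≈ 3.4949e+6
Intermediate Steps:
u + (1952263/(-671129) - 2036636/(536653 - 1*373630)) = 3494957 + (1952263/(-671129) - 2036636/(536653 - 1*373630)) = 3494957 + (1952263*(-1/671129) - 2036636/(536653 - 373630)) = 3494957 + (-1952263/671129 - 2036636/163023) = 3494957 + (-1952263/671129 - 2036636*1/163023) = 3494957 + (-1952263/671129 - 41564/3327) = 3494957 - 34389984757/2232846183 = 7803667007214374/2232846183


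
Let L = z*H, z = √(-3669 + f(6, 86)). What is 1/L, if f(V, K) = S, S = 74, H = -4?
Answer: I*√3595/14380 ≈ 0.0041696*I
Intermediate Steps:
f(V, K) = 74
z = I*√3595 (z = √(-3669 + 74) = √(-3595) = I*√3595 ≈ 59.958*I)
L = -4*I*√3595 (L = (I*√3595)*(-4) = -4*I*√3595 ≈ -239.83*I)
1/L = 1/(-4*I*√3595) = I*√3595/14380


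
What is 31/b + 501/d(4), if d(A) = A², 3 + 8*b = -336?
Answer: 165871/5424 ≈ 30.581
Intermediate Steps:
b = -339/8 (b = -3/8 + (⅛)*(-336) = -3/8 - 42 = -339/8 ≈ -42.375)
31/b + 501/d(4) = 31/(-339/8) + 501/(4²) = 31*(-8/339) + 501/16 = -248/339 + 501*(1/16) = -248/339 + 501/16 = 165871/5424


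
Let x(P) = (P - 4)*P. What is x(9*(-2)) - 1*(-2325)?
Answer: 2721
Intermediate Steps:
x(P) = P*(-4 + P) (x(P) = (-4 + P)*P = P*(-4 + P))
x(9*(-2)) - 1*(-2325) = (9*(-2))*(-4 + 9*(-2)) - 1*(-2325) = -18*(-4 - 18) + 2325 = -18*(-22) + 2325 = 396 + 2325 = 2721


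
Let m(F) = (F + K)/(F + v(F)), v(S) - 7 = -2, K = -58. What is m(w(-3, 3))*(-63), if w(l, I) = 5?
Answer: 3339/10 ≈ 333.90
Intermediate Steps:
v(S) = 5 (v(S) = 7 - 2 = 5)
m(F) = (-58 + F)/(5 + F) (m(F) = (F - 58)/(F + 5) = (-58 + F)/(5 + F))
m(w(-3, 3))*(-63) = ((-58 + 5)/(5 + 5))*(-63) = (-53/10)*(-63) = ((⅒)*(-53))*(-63) = -53/10*(-63) = 3339/10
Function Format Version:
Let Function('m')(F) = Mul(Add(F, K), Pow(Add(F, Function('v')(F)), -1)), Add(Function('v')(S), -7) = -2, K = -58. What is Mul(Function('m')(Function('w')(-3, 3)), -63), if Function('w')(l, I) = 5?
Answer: Rational(3339, 10) ≈ 333.90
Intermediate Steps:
Function('v')(S) = 5 (Function('v')(S) = Add(7, -2) = 5)
Function('m')(F) = Mul(Pow(Add(5, F), -1), Add(-58, F)) (Function('m')(F) = Mul(Add(F, -58), Pow(Add(F, 5), -1)) = Mul(Add(-58, F), Pow(Add(5, F), -1)) = Mul(Pow(Add(5, F), -1), Add(-58, F)))
Mul(Function('m')(Function('w')(-3, 3)), -63) = Mul(Mul(Pow(Add(5, 5), -1), Add(-58, 5)), -63) = Mul(Mul(Pow(10, -1), -53), -63) = Mul(Mul(Rational(1, 10), -53), -63) = Mul(Rational(-53, 10), -63) = Rational(3339, 10)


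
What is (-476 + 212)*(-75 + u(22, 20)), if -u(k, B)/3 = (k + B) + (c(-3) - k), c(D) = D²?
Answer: 42768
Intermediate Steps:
u(k, B) = -27 - 3*B (u(k, B) = -3*((k + B) + ((-3)² - k)) = -3*((B + k) + (9 - k)) = -3*(9 + B) = -27 - 3*B)
(-476 + 212)*(-75 + u(22, 20)) = (-476 + 212)*(-75 + (-27 - 3*20)) = -264*(-75 + (-27 - 60)) = -264*(-75 - 87) = -264*(-162) = 42768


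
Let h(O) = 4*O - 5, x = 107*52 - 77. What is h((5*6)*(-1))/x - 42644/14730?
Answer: -39304813/13470585 ≈ -2.9178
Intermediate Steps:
x = 5487 (x = 5564 - 77 = 5487)
h(O) = -5 + 4*O
h((5*6)*(-1))/x - 42644/14730 = (-5 + 4*((5*6)*(-1)))/5487 - 42644/14730 = (-5 + 4*(30*(-1)))*(1/5487) - 42644*1/14730 = (-5 + 4*(-30))*(1/5487) - 21322/7365 = (-5 - 120)*(1/5487) - 21322/7365 = -125*1/5487 - 21322/7365 = -125/5487 - 21322/7365 = -39304813/13470585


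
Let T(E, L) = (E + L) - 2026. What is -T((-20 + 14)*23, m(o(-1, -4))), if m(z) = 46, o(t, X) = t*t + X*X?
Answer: 2118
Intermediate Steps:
o(t, X) = X² + t² (o(t, X) = t² + X² = X² + t²)
T(E, L) = -2026 + E + L
-T((-20 + 14)*23, m(o(-1, -4))) = -(-2026 + (-20 + 14)*23 + 46) = -(-2026 - 6*23 + 46) = -(-2026 - 138 + 46) = -1*(-2118) = 2118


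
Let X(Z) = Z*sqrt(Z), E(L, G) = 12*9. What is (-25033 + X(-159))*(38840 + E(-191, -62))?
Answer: -974985284 - 6192732*I*sqrt(159) ≈ -9.7499e+8 - 7.8087e+7*I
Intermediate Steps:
E(L, G) = 108
X(Z) = Z**(3/2)
(-25033 + X(-159))*(38840 + E(-191, -62)) = (-25033 + (-159)**(3/2))*(38840 + 108) = (-25033 - 159*I*sqrt(159))*38948 = -974985284 - 6192732*I*sqrt(159)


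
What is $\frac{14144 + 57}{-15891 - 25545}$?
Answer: $- \frac{14201}{41436} \approx -0.34272$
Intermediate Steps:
$\frac{14144 + 57}{-15891 - 25545} = \frac{14201}{-41436} = 14201 \left(- \frac{1}{41436}\right) = - \frac{14201}{41436}$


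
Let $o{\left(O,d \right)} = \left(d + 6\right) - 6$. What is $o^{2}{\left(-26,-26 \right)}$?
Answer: $676$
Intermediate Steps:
$o{\left(O,d \right)} = d$ ($o{\left(O,d \right)} = \left(6 + d\right) - 6 = d$)
$o^{2}{\left(-26,-26 \right)} = \left(-26\right)^{2} = 676$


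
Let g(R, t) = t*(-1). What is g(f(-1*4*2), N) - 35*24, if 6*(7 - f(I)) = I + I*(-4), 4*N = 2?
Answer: -1681/2 ≈ -840.50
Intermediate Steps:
N = ½ (N = (¼)*2 = ½ ≈ 0.50000)
f(I) = 7 + I/2 (f(I) = 7 - (I + I*(-4))/6 = 7 - (I - 4*I)/6 = 7 - (-1)*I/2 = 7 + I/2)
g(R, t) = -t
g(f(-1*4*2), N) - 35*24 = -1*½ - 35*24 = -½ - 840 = -1681/2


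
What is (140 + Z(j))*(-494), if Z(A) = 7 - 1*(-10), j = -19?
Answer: -77558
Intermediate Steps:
Z(A) = 17 (Z(A) = 7 + 10 = 17)
(140 + Z(j))*(-494) = (140 + 17)*(-494) = 157*(-494) = -77558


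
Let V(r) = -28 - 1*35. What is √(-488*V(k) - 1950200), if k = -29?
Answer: 4*I*√119966 ≈ 1385.4*I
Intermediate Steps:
V(r) = -63 (V(r) = -28 - 35 = -63)
√(-488*V(k) - 1950200) = √(-488*(-63) - 1950200) = √(30744 - 1950200) = √(-1919456) = 4*I*√119966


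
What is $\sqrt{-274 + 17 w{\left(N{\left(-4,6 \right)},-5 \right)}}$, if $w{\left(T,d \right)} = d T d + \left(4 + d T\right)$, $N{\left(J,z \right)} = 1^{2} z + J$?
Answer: $\sqrt{474} \approx 21.772$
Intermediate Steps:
$N{\left(J,z \right)} = J + z$ ($N{\left(J,z \right)} = 1 z + J = z + J = J + z$)
$w{\left(T,d \right)} = 4 + T d + T d^{2}$ ($w{\left(T,d \right)} = T d d + \left(4 + T d\right) = T d^{2} + \left(4 + T d\right) = 4 + T d + T d^{2}$)
$\sqrt{-274 + 17 w{\left(N{\left(-4,6 \right)},-5 \right)}} = \sqrt{-274 + 17 \left(4 + \left(-4 + 6\right) \left(-5\right) + \left(-4 + 6\right) \left(-5\right)^{2}\right)} = \sqrt{-274 + 17 \left(4 + 2 \left(-5\right) + 2 \cdot 25\right)} = \sqrt{-274 + 17 \left(4 - 10 + 50\right)} = \sqrt{-274 + 17 \cdot 44} = \sqrt{-274 + 748} = \sqrt{474}$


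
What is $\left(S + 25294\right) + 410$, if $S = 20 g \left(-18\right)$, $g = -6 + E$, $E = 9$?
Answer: $24624$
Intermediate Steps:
$g = 3$ ($g = -6 + 9 = 3$)
$S = -1080$ ($S = 20 \cdot 3 \left(-18\right) = 60 \left(-18\right) = -1080$)
$\left(S + 25294\right) + 410 = \left(-1080 + 25294\right) + 410 = 24214 + 410 = 24624$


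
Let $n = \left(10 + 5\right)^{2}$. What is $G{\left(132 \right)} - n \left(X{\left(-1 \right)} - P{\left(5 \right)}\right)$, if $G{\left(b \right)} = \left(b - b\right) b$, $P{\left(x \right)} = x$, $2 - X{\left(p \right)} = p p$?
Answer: $900$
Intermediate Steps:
$X{\left(p \right)} = 2 - p^{2}$ ($X{\left(p \right)} = 2 - p p = 2 - p^{2}$)
$G{\left(b \right)} = 0$ ($G{\left(b \right)} = 0 b = 0$)
$n = 225$ ($n = 15^{2} = 225$)
$G{\left(132 \right)} - n \left(X{\left(-1 \right)} - P{\left(5 \right)}\right) = 0 - 225 \left(\left(2 - \left(-1\right)^{2}\right) - 5\right) = 0 - 225 \left(\left(2 - 1\right) - 5\right) = 0 - 225 \left(1 - 5\right) = 0 - 225 \left(-4\right) = 0 - -900 = 0 + 900 = 900$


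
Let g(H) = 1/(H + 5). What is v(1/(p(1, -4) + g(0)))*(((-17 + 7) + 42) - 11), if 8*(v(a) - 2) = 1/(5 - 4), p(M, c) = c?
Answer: 357/8 ≈ 44.625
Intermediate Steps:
g(H) = 1/(5 + H)
v(a) = 17/8 (v(a) = 2 + 1/(8*(5 - 4)) = 2 + (⅛)/1 = 2 + (⅛)*1 = 2 + ⅛ = 17/8)
v(1/(p(1, -4) + g(0)))*(((-17 + 7) + 42) - 11) = 17*(((-17 + 7) + 42) - 11)/8 = 17*((-10 + 42) - 11)/8 = 17*(32 - 11)/8 = (17/8)*21 = 357/8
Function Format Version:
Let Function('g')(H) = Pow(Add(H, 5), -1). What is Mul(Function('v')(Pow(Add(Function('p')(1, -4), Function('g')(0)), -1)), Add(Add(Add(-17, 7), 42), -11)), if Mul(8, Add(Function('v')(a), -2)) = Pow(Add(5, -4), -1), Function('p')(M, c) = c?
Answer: Rational(357, 8) ≈ 44.625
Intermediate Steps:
Function('g')(H) = Pow(Add(5, H), -1)
Function('v')(a) = Rational(17, 8) (Function('v')(a) = Add(2, Mul(Rational(1, 8), Pow(Add(5, -4), -1))) = Add(2, Mul(Rational(1, 8), Pow(1, -1))) = Add(2, Mul(Rational(1, 8), 1)) = Add(2, Rational(1, 8)) = Rational(17, 8))
Mul(Function('v')(Pow(Add(Function('p')(1, -4), Function('g')(0)), -1)), Add(Add(Add(-17, 7), 42), -11)) = Mul(Rational(17, 8), Add(Add(Add(-17, 7), 42), -11)) = Mul(Rational(17, 8), Add(Add(-10, 42), -11)) = Mul(Rational(17, 8), Add(32, -11)) = Mul(Rational(17, 8), 21) = Rational(357, 8)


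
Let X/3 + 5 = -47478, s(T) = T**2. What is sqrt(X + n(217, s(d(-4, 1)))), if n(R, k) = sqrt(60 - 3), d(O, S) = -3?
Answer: sqrt(-142449 + sqrt(57)) ≈ 377.41*I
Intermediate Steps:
X = -142449 (X = -15 + 3*(-47478) = -15 - 142434 = -142449)
n(R, k) = sqrt(57)
sqrt(X + n(217, s(d(-4, 1)))) = sqrt(-142449 + sqrt(57))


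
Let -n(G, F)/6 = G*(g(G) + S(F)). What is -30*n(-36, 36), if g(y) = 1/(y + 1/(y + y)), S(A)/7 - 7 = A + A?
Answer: -9291393360/2593 ≈ -3.5833e+6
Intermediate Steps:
S(A) = 49 + 14*A (S(A) = 49 + 7*(A + A) = 49 + 7*(2*A) = 49 + 14*A)
g(y) = 1/(y + 1/(2*y))
n(G, F) = -6*G*(49 + 14*F + 2*G/(1 + 2*G²)) (n(G, F) = -6*G*(2*G/(1 + 2*G²) + (49 + 14*F)) = -6*G*(49 + 14*F + 2*G/(1 + 2*G²)))
-30*n(-36, 36) = -(-180)*(-36)*(2*(-36) + 7*(1 + 2*(-36)²)*(7 + 2*36))/(1 + 2*(-36)²) = -(-180)*(-36)*(-72 + 7*(1 + 2*1296)*(7 + 72))/(1 + 2*1296) = -(-180)*(-36)*(-72 + 7*(1 + 2592)*79)/(1 + 2592) = -(-180)*(-36)*(-72 + 7*2593*79)/2593 = -(-180)*(-36)*(-72 + 1433929)/2593 = -(-180)*(-36)*1433857/2593 = -30*309713112/2593 = -9291393360/2593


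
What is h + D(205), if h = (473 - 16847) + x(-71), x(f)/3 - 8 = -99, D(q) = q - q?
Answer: -16647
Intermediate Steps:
D(q) = 0
x(f) = -273 (x(f) = 24 + 3*(-99) = 24 - 297 = -273)
h = -16647 (h = (473 - 16847) - 273 = -16374 - 273 = -16647)
h + D(205) = -16647 + 0 = -16647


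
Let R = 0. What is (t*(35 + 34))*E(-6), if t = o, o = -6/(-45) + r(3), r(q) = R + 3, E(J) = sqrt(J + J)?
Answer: 2162*I*sqrt(3)/5 ≈ 748.94*I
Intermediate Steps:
E(J) = sqrt(2)*sqrt(J) (E(J) = sqrt(2*J) = sqrt(2)*sqrt(J))
r(q) = 3 (r(q) = 0 + 3 = 3)
o = 47/15 (o = -6/(-45) + 3 = -6*(-1/45) + 3 = 2/15 + 3 = 47/15 ≈ 3.1333)
t = 47/15 ≈ 3.1333
(t*(35 + 34))*E(-6) = (47*(35 + 34)/15)*(sqrt(2)*sqrt(-6)) = ((47/15)*69)*(sqrt(2)*(I*sqrt(6))) = 1081*(2*I*sqrt(3))/5 = 2162*I*sqrt(3)/5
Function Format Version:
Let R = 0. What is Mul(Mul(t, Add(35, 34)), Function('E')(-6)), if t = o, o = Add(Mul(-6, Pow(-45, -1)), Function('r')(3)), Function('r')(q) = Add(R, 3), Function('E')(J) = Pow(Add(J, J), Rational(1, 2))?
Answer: Mul(Rational(2162, 5), I, Pow(3, Rational(1, 2))) ≈ Mul(748.94, I)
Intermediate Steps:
Function('E')(J) = Mul(Pow(2, Rational(1, 2)), Pow(J, Rational(1, 2))) (Function('E')(J) = Pow(Mul(2, J), Rational(1, 2)) = Mul(Pow(2, Rational(1, 2)), Pow(J, Rational(1, 2))))
Function('r')(q) = 3 (Function('r')(q) = Add(0, 3) = 3)
o = Rational(47, 15) (o = Add(Mul(-6, Pow(-45, -1)), 3) = Add(Mul(-6, Rational(-1, 45)), 3) = Add(Rational(2, 15), 3) = Rational(47, 15) ≈ 3.1333)
t = Rational(47, 15) ≈ 3.1333
Mul(Mul(t, Add(35, 34)), Function('E')(-6)) = Mul(Mul(Rational(47, 15), Add(35, 34)), Mul(Pow(2, Rational(1, 2)), Pow(-6, Rational(1, 2)))) = Mul(Mul(Rational(47, 15), 69), Mul(Pow(2, Rational(1, 2)), Mul(I, Pow(6, Rational(1, 2))))) = Mul(Rational(1081, 5), Mul(2, I, Pow(3, Rational(1, 2)))) = Mul(Rational(2162, 5), I, Pow(3, Rational(1, 2)))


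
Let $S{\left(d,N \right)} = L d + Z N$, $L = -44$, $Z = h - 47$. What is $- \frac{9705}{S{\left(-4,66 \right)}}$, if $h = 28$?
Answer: $\frac{9705}{1078} \approx 9.0028$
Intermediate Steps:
$Z = -19$ ($Z = 28 - 47 = -19$)
$S{\left(d,N \right)} = - 44 d - 19 N$
$- \frac{9705}{S{\left(-4,66 \right)}} = - \frac{9705}{\left(-44\right) \left(-4\right) - 1254} = - \frac{9705}{176 - 1254} = - \frac{9705}{-1078} = \left(-9705\right) \left(- \frac{1}{1078}\right) = \frac{9705}{1078}$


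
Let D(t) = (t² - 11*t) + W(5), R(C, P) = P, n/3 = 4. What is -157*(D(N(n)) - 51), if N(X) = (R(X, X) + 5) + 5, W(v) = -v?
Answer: -29202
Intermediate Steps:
n = 12 (n = 3*4 = 12)
N(X) = 10 + X (N(X) = (X + 5) + 5 = (5 + X) + 5 = 10 + X)
D(t) = -5 + t² - 11*t (D(t) = (t² - 11*t) - 1*5 = (t² - 11*t) - 5 = -5 + t² - 11*t)
-157*(D(N(n)) - 51) = -157*((-5 + (10 + 12)² - 11*(10 + 12)) - 51) = -157*((-5 + 22² - 11*22) - 51) = -157*((-5 + 484 - 242) - 51) = -157*(237 - 51) = -157*186 = -29202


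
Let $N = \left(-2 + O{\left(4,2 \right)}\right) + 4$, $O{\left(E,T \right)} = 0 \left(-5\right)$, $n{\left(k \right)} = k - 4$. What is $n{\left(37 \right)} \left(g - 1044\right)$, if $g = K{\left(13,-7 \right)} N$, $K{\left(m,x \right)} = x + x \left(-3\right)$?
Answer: $-33528$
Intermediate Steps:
$n{\left(k \right)} = -4 + k$
$O{\left(E,T \right)} = 0$
$K{\left(m,x \right)} = - 2 x$ ($K{\left(m,x \right)} = x - 3 x = - 2 x$)
$N = 2$ ($N = \left(-2 + 0\right) + 4 = -2 + 4 = 2$)
$g = 28$ ($g = \left(-2\right) \left(-7\right) 2 = 14 \cdot 2 = 28$)
$n{\left(37 \right)} \left(g - 1044\right) = \left(-4 + 37\right) \left(28 - 1044\right) = 33 \left(-1016\right) = -33528$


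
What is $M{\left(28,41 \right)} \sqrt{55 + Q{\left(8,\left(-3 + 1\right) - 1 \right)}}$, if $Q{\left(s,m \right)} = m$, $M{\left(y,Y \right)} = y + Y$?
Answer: $138 \sqrt{13} \approx 497.57$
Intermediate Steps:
$M{\left(y,Y \right)} = Y + y$
$M{\left(28,41 \right)} \sqrt{55 + Q{\left(8,\left(-3 + 1\right) - 1 \right)}} = \left(41 + 28\right) \sqrt{55 + \left(\left(-3 + 1\right) - 1\right)} = 69 \sqrt{55 - 3} = 69 \sqrt{52} = 69 \cdot 2 \sqrt{13} = 138 \sqrt{13}$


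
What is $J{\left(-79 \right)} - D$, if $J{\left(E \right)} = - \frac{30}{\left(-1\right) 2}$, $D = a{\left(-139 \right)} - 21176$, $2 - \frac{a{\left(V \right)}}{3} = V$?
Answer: $20768$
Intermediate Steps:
$a{\left(V \right)} = 6 - 3 V$
$D = -20753$ ($D = \left(6 - -417\right) - 21176 = \left(6 + 417\right) - 21176 = 423 - 21176 = -20753$)
$J{\left(E \right)} = 15$ ($J{\left(E \right)} = - \frac{30}{-2} = \left(-30\right) \left(- \frac{1}{2}\right) = 15$)
$J{\left(-79 \right)} - D = 15 - -20753 = 15 + 20753 = 20768$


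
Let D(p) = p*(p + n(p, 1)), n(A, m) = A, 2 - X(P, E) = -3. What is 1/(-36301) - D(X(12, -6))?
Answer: -1815051/36301 ≈ -50.000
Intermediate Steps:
X(P, E) = 5 (X(P, E) = 2 - 1*(-3) = 2 + 3 = 5)
D(p) = 2*p**2 (D(p) = p*(p + p) = p*(2*p) = 2*p**2)
1/(-36301) - D(X(12, -6)) = 1/(-36301) - 2*5**2 = -1/36301 - 2*25 = -1/36301 - 1*50 = -1/36301 - 50 = -1815051/36301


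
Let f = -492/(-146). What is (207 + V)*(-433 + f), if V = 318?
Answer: -16465575/73 ≈ -2.2556e+5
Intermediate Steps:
f = 246/73 (f = -492*(-1/146) = 246/73 ≈ 3.3699)
(207 + V)*(-433 + f) = (207 + 318)*(-433 + 246/73) = 525*(-31363/73) = -16465575/73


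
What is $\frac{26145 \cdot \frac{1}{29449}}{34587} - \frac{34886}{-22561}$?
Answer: $\frac{80575543243}{52107855723} \approx 1.5463$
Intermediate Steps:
$\frac{26145 \cdot \frac{1}{29449}}{34587} - \frac{34886}{-22561} = 26145 \cdot \frac{1}{29449} \cdot \frac{1}{34587} - - \frac{34886}{22561} = \frac{3735}{4207} \cdot \frac{1}{34587} + \frac{34886}{22561} = \frac{415}{16167501} + \frac{34886}{22561} = \frac{80575543243}{52107855723}$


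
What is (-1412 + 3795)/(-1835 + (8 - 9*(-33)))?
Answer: -2383/1530 ≈ -1.5575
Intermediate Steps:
(-1412 + 3795)/(-1835 + (8 - 9*(-33))) = 2383/(-1835 + (8 + 297)) = 2383/(-1835 + 305) = 2383/(-1530) = 2383*(-1/1530) = -2383/1530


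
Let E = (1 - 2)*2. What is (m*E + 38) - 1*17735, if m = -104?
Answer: -17489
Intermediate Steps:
E = -2 (E = -1*2 = -2)
(m*E + 38) - 1*17735 = (-104*(-2) + 38) - 1*17735 = (208 + 38) - 17735 = 246 - 17735 = -17489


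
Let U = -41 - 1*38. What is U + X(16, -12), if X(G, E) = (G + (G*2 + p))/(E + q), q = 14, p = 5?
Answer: -105/2 ≈ -52.500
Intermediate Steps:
U = -79 (U = -41 - 38 = -79)
X(G, E) = (5 + 3*G)/(14 + E) (X(G, E) = (G + (G*2 + 5))/(E + 14) = (G + (2*G + 5))/(14 + E) = (G + (5 + 2*G))/(14 + E) = (5 + 3*G)/(14 + E))
U + X(16, -12) = -79 + (5 + 3*16)/(14 - 12) = -79 + (5 + 48)/2 = -79 + (½)*53 = -79 + 53/2 = -105/2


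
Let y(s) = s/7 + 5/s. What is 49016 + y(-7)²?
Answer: 2401928/49 ≈ 49019.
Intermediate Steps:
y(s) = 5/s + s/7 (y(s) = s*(⅐) + 5/s = s/7 + 5/s = 5/s + s/7)
49016 + y(-7)² = 49016 + (5/(-7) + (⅐)*(-7))² = 49016 + (5*(-⅐) - 1)² = 49016 + (-5/7 - 1)² = 49016 + (-12/7)² = 49016 + 144/49 = 2401928/49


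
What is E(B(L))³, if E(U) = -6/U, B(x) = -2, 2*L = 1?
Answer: 27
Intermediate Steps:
L = ½ (L = (½)*1 = ½ ≈ 0.50000)
E(B(L))³ = (-6/(-2))³ = (-6*(-½))³ = 3³ = 27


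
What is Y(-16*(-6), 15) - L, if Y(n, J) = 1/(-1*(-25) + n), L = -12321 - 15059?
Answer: 3312981/121 ≈ 27380.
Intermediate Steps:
L = -27380
Y(n, J) = 1/(25 + n)
Y(-16*(-6), 15) - L = 1/(25 - 16*(-6)) - 1*(-27380) = 1/(25 + 96) + 27380 = 1/121 + 27380 = 3312981/121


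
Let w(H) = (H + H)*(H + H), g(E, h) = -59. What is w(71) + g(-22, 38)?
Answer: 20105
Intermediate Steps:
w(H) = 4*H**2 (w(H) = (2*H)*(2*H) = 4*H**2)
w(71) + g(-22, 38) = 4*71**2 - 59 = 4*5041 - 59 = 20164 - 59 = 20105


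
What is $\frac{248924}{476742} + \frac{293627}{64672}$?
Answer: $\frac{78041368081}{15415929312} \approx 5.0624$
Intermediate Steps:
$\frac{248924}{476742} + \frac{293627}{64672} = 248924 \cdot \frac{1}{476742} + 293627 \cdot \frac{1}{64672} = \frac{124462}{238371} + \frac{293627}{64672} = \frac{78041368081}{15415929312}$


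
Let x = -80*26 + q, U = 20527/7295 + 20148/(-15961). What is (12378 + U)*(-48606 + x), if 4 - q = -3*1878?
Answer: -64933052522392056/116435495 ≈ -5.5767e+8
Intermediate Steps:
U = 180651787/116435495 (U = 20527*(1/7295) + 20148*(-1/15961) = 20527/7295 - 20148/15961 = 180651787/116435495 ≈ 1.5515)
q = 5638 (q = 4 - (-3)*1878 = 4 - 1*(-5634) = 4 + 5634 = 5638)
x = 3558 (x = -80*26 + 5638 = -2080 + 5638 = 3558)
(12378 + U)*(-48606 + x) = (12378 + 180651787/116435495)*(-48606 + 3558) = (1441419208897/116435495)*(-45048) = -64933052522392056/116435495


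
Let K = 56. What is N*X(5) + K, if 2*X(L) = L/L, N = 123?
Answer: 235/2 ≈ 117.50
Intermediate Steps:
X(L) = 1/2 (X(L) = (L/L)/2 = (1/2)*1 = 1/2)
N*X(5) + K = 123*(1/2) + 56 = 123/2 + 56 = 235/2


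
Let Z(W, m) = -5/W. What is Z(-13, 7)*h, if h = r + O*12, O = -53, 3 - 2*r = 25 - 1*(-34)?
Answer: -3320/13 ≈ -255.38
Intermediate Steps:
r = -28 (r = 3/2 - (25 - 1*(-34))/2 = 3/2 - (25 + 34)/2 = 3/2 - 1/2*59 = 3/2 - 59/2 = -28)
h = -664 (h = -28 - 53*12 = -28 - 636 = -664)
Z(-13, 7)*h = -5/(-13)*(-664) = -5*(-1/13)*(-664) = (5/13)*(-664) = -3320/13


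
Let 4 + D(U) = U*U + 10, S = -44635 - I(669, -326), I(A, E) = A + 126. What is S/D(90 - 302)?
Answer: -4543/4495 ≈ -1.0107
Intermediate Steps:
I(A, E) = 126 + A
S = -45430 (S = -44635 - (126 + 669) = -44635 - 1*795 = -44635 - 795 = -45430)
D(U) = 6 + U**2 (D(U) = -4 + (U*U + 10) = -4 + (U**2 + 10) = -4 + (10 + U**2) = 6 + U**2)
S/D(90 - 302) = -45430/(6 + (90 - 302)**2) = -45430/(6 + (-212)**2) = -45430/(6 + 44944) = -45430/44950 = -45430*1/44950 = -4543/4495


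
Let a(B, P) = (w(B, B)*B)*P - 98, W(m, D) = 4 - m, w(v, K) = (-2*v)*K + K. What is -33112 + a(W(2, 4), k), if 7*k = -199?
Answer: -230082/7 ≈ -32869.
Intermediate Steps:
k = -199/7 (k = (⅐)*(-199) = -199/7 ≈ -28.429)
w(v, K) = K - 2*K*v (w(v, K) = -2*K*v + K = K - 2*K*v)
a(B, P) = -98 + P*B²*(1 - 2*B) (a(B, P) = ((B*(1 - 2*B))*B)*P - 98 = (B²*(1 - 2*B))*P - 98 = P*B²*(1 - 2*B) - 98 = -98 + P*B²*(1 - 2*B))
-33112 + a(W(2, 4), k) = -33112 + (-98 - 1*(-199/7)*(4 - 1*2)²*(-1 + 2*(4 - 1*2))) = -33112 + (-98 - 1*(-199/7)*(4 - 2)²*(-1 + 2*(4 - 2))) = -33112 + (-98 - 1*(-199/7)*2²*(-1 + 2*2)) = -33112 + (-98 - 1*(-199/7)*4*(-1 + 4)) = -33112 + (-98 - 1*(-199/7)*4*3) = -33112 + (-98 + 2388/7) = -33112 + 1702/7 = -230082/7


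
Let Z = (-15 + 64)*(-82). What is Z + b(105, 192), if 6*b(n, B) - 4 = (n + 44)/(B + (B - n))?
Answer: -6724867/1674 ≈ -4017.2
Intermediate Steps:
Z = -4018 (Z = 49*(-82) = -4018)
b(n, B) = ⅔ + (44 + n)/(6*(-n + 2*B)) (b(n, B) = ⅔ + ((n + 44)/(B + (B - n)))/6 = ⅔ + ((44 + n)/(-n + 2*B))/6 = ⅔ + (44 + n)/(6*(-n + 2*B)))
Z + b(105, 192) = -4018 + (44 - 3*105 + 8*192)/(6*(-1*105 + 2*192)) = -4018 + (44 - 315 + 1536)/(6*(-105 + 384)) = -4018 + (⅙)*1265/279 = -4018 + (⅙)*(1/279)*1265 = -4018 + 1265/1674 = -6724867/1674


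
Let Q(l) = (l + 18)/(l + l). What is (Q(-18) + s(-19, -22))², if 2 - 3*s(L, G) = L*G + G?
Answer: 155236/9 ≈ 17248.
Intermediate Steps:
s(L, G) = ⅔ - G/3 - G*L/3 (s(L, G) = ⅔ - (L*G + G)/3 = ⅔ - (G*L + G)/3 = ⅔ - (G + G*L)/3 = ⅔ + (-G/3 - G*L/3) = ⅔ - G/3 - G*L/3)
Q(l) = (18 + l)/(2*l) (Q(l) = (18 + l)/((2*l)) = (18 + l)*(1/(2*l)) = (18 + l)/(2*l))
(Q(-18) + s(-19, -22))² = ((½)*(18 - 18)/(-18) + (⅔ - ⅓*(-22) - ⅓*(-22)*(-19)))² = ((½)*(-1/18)*0 + (⅔ + 22/3 - 418/3))² = (0 - 394/3)² = (-394/3)² = 155236/9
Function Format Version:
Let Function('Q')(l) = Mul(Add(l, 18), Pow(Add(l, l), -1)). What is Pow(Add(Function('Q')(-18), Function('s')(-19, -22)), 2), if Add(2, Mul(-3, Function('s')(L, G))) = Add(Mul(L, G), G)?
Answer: Rational(155236, 9) ≈ 17248.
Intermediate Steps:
Function('s')(L, G) = Add(Rational(2, 3), Mul(Rational(-1, 3), G), Mul(Rational(-1, 3), G, L)) (Function('s')(L, G) = Add(Rational(2, 3), Mul(Rational(-1, 3), Add(Mul(L, G), G))) = Add(Rational(2, 3), Mul(Rational(-1, 3), Add(Mul(G, L), G))) = Add(Rational(2, 3), Mul(Rational(-1, 3), Add(G, Mul(G, L)))) = Add(Rational(2, 3), Add(Mul(Rational(-1, 3), G), Mul(Rational(-1, 3), G, L))) = Add(Rational(2, 3), Mul(Rational(-1, 3), G), Mul(Rational(-1, 3), G, L)))
Function('Q')(l) = Mul(Rational(1, 2), Pow(l, -1), Add(18, l)) (Function('Q')(l) = Mul(Add(18, l), Pow(Mul(2, l), -1)) = Mul(Add(18, l), Mul(Rational(1, 2), Pow(l, -1))) = Mul(Rational(1, 2), Pow(l, -1), Add(18, l)))
Pow(Add(Function('Q')(-18), Function('s')(-19, -22)), 2) = Pow(Add(Mul(Rational(1, 2), Pow(-18, -1), Add(18, -18)), Add(Rational(2, 3), Mul(Rational(-1, 3), -22), Mul(Rational(-1, 3), -22, -19))), 2) = Pow(Add(Mul(Rational(1, 2), Rational(-1, 18), 0), Add(Rational(2, 3), Rational(22, 3), Rational(-418, 3))), 2) = Pow(Add(0, Rational(-394, 3)), 2) = Pow(Rational(-394, 3), 2) = Rational(155236, 9)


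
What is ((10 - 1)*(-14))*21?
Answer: -2646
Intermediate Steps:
((10 - 1)*(-14))*21 = (9*(-14))*21 = -126*21 = -2646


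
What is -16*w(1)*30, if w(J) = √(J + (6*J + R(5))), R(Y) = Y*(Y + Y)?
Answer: -480*√57 ≈ -3623.9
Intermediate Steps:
R(Y) = 2*Y² (R(Y) = Y*(2*Y) = 2*Y²)
w(J) = √(50 + 7*J) (w(J) = √(J + (6*J + 2*5²)) = √(J + (6*J + 2*25)) = √(J + (6*J + 50)) = √(J + (50 + 6*J)) = √(50 + 7*J))
-16*w(1)*30 = -16*√(50 + 7*1)*30 = -16*√(50 + 7)*30 = -16*√57*30 = -480*√57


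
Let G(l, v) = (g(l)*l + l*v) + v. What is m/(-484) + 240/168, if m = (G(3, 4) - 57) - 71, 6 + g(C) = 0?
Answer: 2875/1694 ≈ 1.6972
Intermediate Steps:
g(C) = -6 (g(C) = -6 + 0 = -6)
G(l, v) = v - 6*l + l*v (G(l, v) = (-6*l + l*v) + v = v - 6*l + l*v)
m = -130 (m = ((4 - 6*3 + 3*4) - 57) - 71 = ((4 - 18 + 12) - 57) - 71 = (-2 - 57) - 71 = -59 - 71 = -130)
m/(-484) + 240/168 = -130/(-484) + 240/168 = -130*(-1/484) + 240*(1/168) = 65/242 + 10/7 = 2875/1694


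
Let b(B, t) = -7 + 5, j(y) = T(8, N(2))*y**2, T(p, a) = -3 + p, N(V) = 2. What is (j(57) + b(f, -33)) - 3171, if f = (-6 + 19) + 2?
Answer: 13072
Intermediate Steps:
f = 15 (f = 13 + 2 = 15)
j(y) = 5*y**2 (j(y) = (-3 + 8)*y**2 = 5*y**2)
b(B, t) = -2
(j(57) + b(f, -33)) - 3171 = (5*57**2 - 2) - 3171 = (5*3249 - 2) - 3171 = (16245 - 2) - 3171 = 16243 - 3171 = 13072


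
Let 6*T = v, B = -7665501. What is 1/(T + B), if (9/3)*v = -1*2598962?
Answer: -9/70288990 ≈ -1.2804e-7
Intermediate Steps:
v = -2598962/3 (v = (-1*2598962)/3 = (⅓)*(-2598962) = -2598962/3 ≈ -8.6632e+5)
T = -1299481/9 (T = (⅙)*(-2598962/3) = -1299481/9 ≈ -1.4439e+5)
1/(T + B) = 1/(-1299481/9 - 7665501) = 1/(-70288990/9) = -9/70288990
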